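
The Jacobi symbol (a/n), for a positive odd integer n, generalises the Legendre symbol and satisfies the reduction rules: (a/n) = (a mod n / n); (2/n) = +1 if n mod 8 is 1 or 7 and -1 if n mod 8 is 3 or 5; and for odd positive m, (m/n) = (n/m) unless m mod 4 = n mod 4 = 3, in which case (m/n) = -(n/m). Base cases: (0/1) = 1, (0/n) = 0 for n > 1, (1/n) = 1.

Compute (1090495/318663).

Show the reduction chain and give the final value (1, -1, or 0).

1

(1090495/318663): 1090495 mod 318663 = 134506, so (1090495/318663) = (134506/318663)
factor out 2^1: 134506 = 2^1·67253; with 318663 mod 8 = 7, (2/318663) = +1; sign now +1; continue with (67253/318663)
flip (67253/318663) -> (318663/67253): both odd, 67253 mod 4 = 1, 318663 mod 4 = 3, so the flip contributes +1; sign now +1
(318663/67253): 318663 mod 67253 = 49651, so (318663/67253) = (49651/67253)
flip (49651/67253) -> (67253/49651): both odd, 49651 mod 4 = 3, 67253 mod 4 = 1, so the flip contributes +1; sign now +1
(67253/49651): 67253 mod 49651 = 17602, so (67253/49651) = (17602/49651)
factor out 2^1: 17602 = 2^1·8801; with 49651 mod 8 = 3, (2/49651) = -1; sign now -1; continue with (8801/49651)
flip (8801/49651) -> (49651/8801): both odd, 8801 mod 4 = 1, 49651 mod 4 = 3, so the flip contributes +1; sign now -1
(49651/8801): 49651 mod 8801 = 5646, so (49651/8801) = (5646/8801)
factor out 2^1: 5646 = 2^1·2823; with 8801 mod 8 = 1, (2/8801) = +1; sign now -1; continue with (2823/8801)
flip (2823/8801) -> (8801/2823): both odd, 2823 mod 4 = 3, 8801 mod 4 = 1, so the flip contributes +1; sign now -1
(8801/2823): 8801 mod 2823 = 332, so (8801/2823) = (332/2823)
factor out 2^2: 332 = 2^2·83; with 2823 mod 8 = 7, (2/2823) = +1; sign now -1; continue with (83/2823)
flip (83/2823) -> (2823/83): both odd, 83 mod 4 = 3, 2823 mod 4 = 3, so the flip contributes -1; sign now +1
(2823/83): 2823 mod 83 = 1, so (2823/83) = (1/83)
reached (1/83) = 1, so the symbol is +1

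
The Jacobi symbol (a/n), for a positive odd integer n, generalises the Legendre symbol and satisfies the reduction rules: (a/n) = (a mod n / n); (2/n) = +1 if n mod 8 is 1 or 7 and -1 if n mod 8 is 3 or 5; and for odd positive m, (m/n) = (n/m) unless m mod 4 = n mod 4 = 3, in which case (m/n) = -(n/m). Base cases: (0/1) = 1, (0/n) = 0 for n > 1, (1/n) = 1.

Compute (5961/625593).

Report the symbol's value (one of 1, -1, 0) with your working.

0

flip (5961/625593) -> (625593/5961): both odd, 5961 mod 4 = 1, 625593 mod 4 = 1, so the flip contributes +1; sign now +1
(625593/5961): 625593 mod 5961 = 5649, so (625593/5961) = (5649/5961)
flip (5649/5961) -> (5961/5649): both odd, 5649 mod 4 = 1, 5961 mod 4 = 1, so the flip contributes +1; sign now +1
(5961/5649): 5961 mod 5649 = 312, so (5961/5649) = (312/5649)
factor out 2^3: 312 = 2^3·39; with 5649 mod 8 = 1, (2/5649) = +1; sign now +1; continue with (39/5649)
flip (39/5649) -> (5649/39): both odd, 39 mod 4 = 3, 5649 mod 4 = 1, so the flip contributes +1; sign now +1
(5649/39): 5649 mod 39 = 33, so (5649/39) = (33/39)
flip (33/39) -> (39/33): both odd, 33 mod 4 = 1, 39 mod 4 = 3, so the flip contributes +1; sign now +1
(39/33): 39 mod 33 = 6, so (39/33) = (6/33)
factor out 2^1: 6 = 2^1·3; with 33 mod 8 = 1, (2/33) = +1; sign now +1; continue with (3/33)
flip (3/33) -> (33/3): both odd, 3 mod 4 = 3, 33 mod 4 = 1, so the flip contributes +1; sign now +1
(33/3): 33 mod 3 = 0, so (33/3) = (0/3)
reached (0/3); gcd(a, n) > 1, so (0/3) = 0 and the symbol is 0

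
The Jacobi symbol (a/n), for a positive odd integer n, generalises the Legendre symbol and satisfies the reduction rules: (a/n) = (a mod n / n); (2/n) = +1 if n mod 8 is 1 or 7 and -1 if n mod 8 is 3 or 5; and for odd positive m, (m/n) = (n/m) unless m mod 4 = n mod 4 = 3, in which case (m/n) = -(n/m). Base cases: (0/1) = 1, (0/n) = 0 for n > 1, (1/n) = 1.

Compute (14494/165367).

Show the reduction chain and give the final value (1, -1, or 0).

-1

factor out 2^1: 14494 = 2^1·7247; with 165367 mod 8 = 7, (2/165367) = +1; sign now +1; continue with (7247/165367)
flip (7247/165367) -> (165367/7247): both odd, 7247 mod 4 = 3, 165367 mod 4 = 3, so the flip contributes -1; sign now -1
(165367/7247): 165367 mod 7247 = 5933, so (165367/7247) = (5933/7247)
flip (5933/7247) -> (7247/5933): both odd, 5933 mod 4 = 1, 7247 mod 4 = 3, so the flip contributes +1; sign now -1
(7247/5933): 7247 mod 5933 = 1314, so (7247/5933) = (1314/5933)
factor out 2^1: 1314 = 2^1·657; with 5933 mod 8 = 5, (2/5933) = -1; sign now +1; continue with (657/5933)
flip (657/5933) -> (5933/657): both odd, 657 mod 4 = 1, 5933 mod 4 = 1, so the flip contributes +1; sign now +1
(5933/657): 5933 mod 657 = 20, so (5933/657) = (20/657)
factor out 2^2: 20 = 2^2·5; with 657 mod 8 = 1, (2/657) = +1; sign now +1; continue with (5/657)
flip (5/657) -> (657/5): both odd, 5 mod 4 = 1, 657 mod 4 = 1, so the flip contributes +1; sign now +1
(657/5): 657 mod 5 = 2, so (657/5) = (2/5)
factor out 2^1: 2 = 2^1·1; with 5 mod 8 = 5, (2/5) = -1; sign now -1; continue with (1/5)
reached (1/5) = 1, so the symbol is -1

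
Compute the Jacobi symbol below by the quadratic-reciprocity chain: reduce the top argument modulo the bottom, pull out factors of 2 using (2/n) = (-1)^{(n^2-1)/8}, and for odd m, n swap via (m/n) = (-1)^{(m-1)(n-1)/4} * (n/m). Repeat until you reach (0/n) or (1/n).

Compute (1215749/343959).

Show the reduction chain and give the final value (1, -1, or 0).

1

(1215749/343959) = (183872/343959)   [reduce mod 343959]
183872 = 2^6·2873; (2/343959) = +1 since 343959 mod 8 = 7, so (183872/343959) = (+1)^6·(2873/343959); sign now +1
reciprocity: (2873/343959) = +1·(343959/2873) since 2873 mod 4 = 1, 343959 mod 4 = 3; sign now +1
(343959/2873) = (2072/2873)   [reduce mod 2873]
2072 = 2^3·259; (2/2873) = +1 since 2873 mod 8 = 1, so (2072/2873) = (+1)^3·(259/2873); sign now +1
reciprocity: (259/2873) = +1·(2873/259) since 259 mod 4 = 3, 2873 mod 4 = 1; sign now +1
(2873/259) = (24/259)   [reduce mod 259]
24 = 2^3·3; (2/259) = -1 since 259 mod 8 = 3, so (24/259) = (-1)^3·(3/259); sign now -1
reciprocity: (3/259) = -1·(259/3) since 3 mod 4 = 3, 259 mod 4 = 3; sign now +1
(259/3) = (1/3)   [reduce mod 3]
(1/3) = 1; final value = sign = +1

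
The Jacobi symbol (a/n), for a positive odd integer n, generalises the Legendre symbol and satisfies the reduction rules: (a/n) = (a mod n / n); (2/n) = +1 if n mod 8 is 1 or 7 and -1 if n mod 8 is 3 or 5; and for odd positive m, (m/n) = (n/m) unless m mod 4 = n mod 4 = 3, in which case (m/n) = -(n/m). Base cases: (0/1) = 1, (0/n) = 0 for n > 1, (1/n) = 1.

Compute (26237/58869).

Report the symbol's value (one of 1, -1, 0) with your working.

flip (26237/58869) -> (58869/26237): both odd, 26237 mod 4 = 1, 58869 mod 4 = 1, so the flip contributes +1; sign now +1
(58869/26237): 58869 mod 26237 = 6395, so (58869/26237) = (6395/26237)
flip (6395/26237) -> (26237/6395): both odd, 6395 mod 4 = 3, 26237 mod 4 = 1, so the flip contributes +1; sign now +1
(26237/6395): 26237 mod 6395 = 657, so (26237/6395) = (657/6395)
flip (657/6395) -> (6395/657): both odd, 657 mod 4 = 1, 6395 mod 4 = 3, so the flip contributes +1; sign now +1
(6395/657): 6395 mod 657 = 482, so (6395/657) = (482/657)
factor out 2^1: 482 = 2^1·241; with 657 mod 8 = 1, (2/657) = +1; sign now +1; continue with (241/657)
flip (241/657) -> (657/241): both odd, 241 mod 4 = 1, 657 mod 4 = 1, so the flip contributes +1; sign now +1
(657/241): 657 mod 241 = 175, so (657/241) = (175/241)
flip (175/241) -> (241/175): both odd, 175 mod 4 = 3, 241 mod 4 = 1, so the flip contributes +1; sign now +1
(241/175): 241 mod 175 = 66, so (241/175) = (66/175)
factor out 2^1: 66 = 2^1·33; with 175 mod 8 = 7, (2/175) = +1; sign now +1; continue with (33/175)
flip (33/175) -> (175/33): both odd, 33 mod 4 = 1, 175 mod 4 = 3, so the flip contributes +1; sign now +1
(175/33): 175 mod 33 = 10, so (175/33) = (10/33)
factor out 2^1: 10 = 2^1·5; with 33 mod 8 = 1, (2/33) = +1; sign now +1; continue with (5/33)
flip (5/33) -> (33/5): both odd, 5 mod 4 = 1, 33 mod 4 = 1, so the flip contributes +1; sign now +1
(33/5): 33 mod 5 = 3, so (33/5) = (3/5)
flip (3/5) -> (5/3): both odd, 3 mod 4 = 3, 5 mod 4 = 1, so the flip contributes +1; sign now +1
(5/3): 5 mod 3 = 2, so (5/3) = (2/3)
factor out 2^1: 2 = 2^1·1; with 3 mod 8 = 3, (2/3) = -1; sign now -1; continue with (1/3)
reached (1/3) = 1, so the symbol is -1

-1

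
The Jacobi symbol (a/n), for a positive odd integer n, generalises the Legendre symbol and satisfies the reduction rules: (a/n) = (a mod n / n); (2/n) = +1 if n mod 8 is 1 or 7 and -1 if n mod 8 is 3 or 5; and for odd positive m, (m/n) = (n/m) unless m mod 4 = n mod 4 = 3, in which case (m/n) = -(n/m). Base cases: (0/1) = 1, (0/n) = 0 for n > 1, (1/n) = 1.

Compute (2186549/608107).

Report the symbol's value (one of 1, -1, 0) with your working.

(2186549/608107) = (362228/608107)   [reduce mod 608107]
362228 = 2^2·90557; (2/608107) = -1 since 608107 mod 8 = 3, so (362228/608107) = (-1)^2·(90557/608107); sign now +1
reciprocity: (90557/608107) = +1·(608107/90557) since 90557 mod 4 = 1, 608107 mod 4 = 3; sign now +1
(608107/90557) = (64765/90557)   [reduce mod 90557]
reciprocity: (64765/90557) = +1·(90557/64765) since 64765 mod 4 = 1, 90557 mod 4 = 1; sign now +1
(90557/64765) = (25792/64765)   [reduce mod 64765]
25792 = 2^6·403; (2/64765) = -1 since 64765 mod 8 = 5, so (25792/64765) = (-1)^6·(403/64765); sign now +1
reciprocity: (403/64765) = +1·(64765/403) since 403 mod 4 = 3, 64765 mod 4 = 1; sign now +1
(64765/403) = (285/403)   [reduce mod 403]
reciprocity: (285/403) = +1·(403/285) since 285 mod 4 = 1, 403 mod 4 = 3; sign now +1
(403/285) = (118/285)   [reduce mod 285]
118 = 2^1·59; (2/285) = -1 since 285 mod 8 = 5, so (118/285) = (-1)^1·(59/285); sign now -1
reciprocity: (59/285) = +1·(285/59) since 59 mod 4 = 3, 285 mod 4 = 1; sign now -1
(285/59) = (49/59)   [reduce mod 59]
reciprocity: (49/59) = +1·(59/49) since 49 mod 4 = 1, 59 mod 4 = 3; sign now -1
(59/49) = (10/49)   [reduce mod 49]
10 = 2^1·5; (2/49) = +1 since 49 mod 8 = 1, so (10/49) = (+1)^1·(5/49); sign now -1
reciprocity: (5/49) = +1·(49/5) since 5 mod 4 = 1, 49 mod 4 = 1; sign now -1
(49/5) = (4/5)   [reduce mod 5]
4 = 2^2·1; (2/5) = -1 since 5 mod 8 = 5, so (4/5) = (-1)^2·(1/5); sign now -1
(1/5) = 1; final value = sign = -1

-1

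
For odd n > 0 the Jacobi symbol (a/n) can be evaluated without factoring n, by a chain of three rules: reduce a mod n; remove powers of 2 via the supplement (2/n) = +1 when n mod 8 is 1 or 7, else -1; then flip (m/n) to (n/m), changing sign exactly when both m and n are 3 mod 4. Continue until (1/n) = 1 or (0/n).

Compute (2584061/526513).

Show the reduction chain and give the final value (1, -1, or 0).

(2584061/526513) = (478009/526513)   [reduce mod 526513]
reciprocity: (478009/526513) = +1·(526513/478009) since 478009 mod 4 = 1, 526513 mod 4 = 1; sign now +1
(526513/478009) = (48504/478009)   [reduce mod 478009]
48504 = 2^3·6063; (2/478009) = +1 since 478009 mod 8 = 1, so (48504/478009) = (+1)^3·(6063/478009); sign now +1
reciprocity: (6063/478009) = +1·(478009/6063) since 6063 mod 4 = 3, 478009 mod 4 = 1; sign now +1
(478009/6063) = (5095/6063)   [reduce mod 6063]
reciprocity: (5095/6063) = -1·(6063/5095) since 5095 mod 4 = 3, 6063 mod 4 = 3; sign now -1
(6063/5095) = (968/5095)   [reduce mod 5095]
968 = 2^3·121; (2/5095) = +1 since 5095 mod 8 = 7, so (968/5095) = (+1)^3·(121/5095); sign now -1
reciprocity: (121/5095) = +1·(5095/121) since 121 mod 4 = 1, 5095 mod 4 = 3; sign now -1
(5095/121) = (13/121)   [reduce mod 121]
reciprocity: (13/121) = +1·(121/13) since 13 mod 4 = 1, 121 mod 4 = 1; sign now -1
(121/13) = (4/13)   [reduce mod 13]
4 = 2^2·1; (2/13) = -1 since 13 mod 8 = 5, so (4/13) = (-1)^2·(1/13); sign now -1
(1/13) = 1; final value = sign = -1

-1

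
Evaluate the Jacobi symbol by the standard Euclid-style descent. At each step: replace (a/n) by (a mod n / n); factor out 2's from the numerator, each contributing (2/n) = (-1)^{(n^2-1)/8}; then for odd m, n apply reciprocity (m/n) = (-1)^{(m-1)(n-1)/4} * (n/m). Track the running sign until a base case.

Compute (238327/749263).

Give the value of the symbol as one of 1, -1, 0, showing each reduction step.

flip (238327/749263) -> (749263/238327): both odd, 238327 mod 4 = 3, 749263 mod 4 = 3, so the flip contributes -1; sign now -1
(749263/238327): 749263 mod 238327 = 34282, so (749263/238327) = (34282/238327)
factor out 2^1: 34282 = 2^1·17141; with 238327 mod 8 = 7, (2/238327) = +1; sign now -1; continue with (17141/238327)
flip (17141/238327) -> (238327/17141): both odd, 17141 mod 4 = 1, 238327 mod 4 = 3, so the flip contributes +1; sign now -1
(238327/17141): 238327 mod 17141 = 15494, so (238327/17141) = (15494/17141)
factor out 2^1: 15494 = 2^1·7747; with 17141 mod 8 = 5, (2/17141) = -1; sign now +1; continue with (7747/17141)
flip (7747/17141) -> (17141/7747): both odd, 7747 mod 4 = 3, 17141 mod 4 = 1, so the flip contributes +1; sign now +1
(17141/7747): 17141 mod 7747 = 1647, so (17141/7747) = (1647/7747)
flip (1647/7747) -> (7747/1647): both odd, 1647 mod 4 = 3, 7747 mod 4 = 3, so the flip contributes -1; sign now -1
(7747/1647): 7747 mod 1647 = 1159, so (7747/1647) = (1159/1647)
flip (1159/1647) -> (1647/1159): both odd, 1159 mod 4 = 3, 1647 mod 4 = 3, so the flip contributes -1; sign now +1
(1647/1159): 1647 mod 1159 = 488, so (1647/1159) = (488/1159)
factor out 2^3: 488 = 2^3·61; with 1159 mod 8 = 7, (2/1159) = +1; sign now +1; continue with (61/1159)
flip (61/1159) -> (1159/61): both odd, 61 mod 4 = 1, 1159 mod 4 = 3, so the flip contributes +1; sign now +1
(1159/61): 1159 mod 61 = 0, so (1159/61) = (0/61)
reached (0/61); gcd(a, n) > 1, so (0/61) = 0 and the symbol is 0

0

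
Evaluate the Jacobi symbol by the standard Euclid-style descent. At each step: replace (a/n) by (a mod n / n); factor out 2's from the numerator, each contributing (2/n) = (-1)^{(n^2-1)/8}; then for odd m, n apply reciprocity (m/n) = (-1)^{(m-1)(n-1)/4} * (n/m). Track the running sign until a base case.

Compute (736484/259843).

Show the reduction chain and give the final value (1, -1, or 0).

(736484/259843): 736484 mod 259843 = 216798, so (736484/259843) = (216798/259843)
factor out 2^1: 216798 = 2^1·108399; with 259843 mod 8 = 3, (2/259843) = -1; sign now -1; continue with (108399/259843)
flip (108399/259843) -> (259843/108399): both odd, 108399 mod 4 = 3, 259843 mod 4 = 3, so the flip contributes -1; sign now +1
(259843/108399): 259843 mod 108399 = 43045, so (259843/108399) = (43045/108399)
flip (43045/108399) -> (108399/43045): both odd, 43045 mod 4 = 1, 108399 mod 4 = 3, so the flip contributes +1; sign now +1
(108399/43045): 108399 mod 43045 = 22309, so (108399/43045) = (22309/43045)
flip (22309/43045) -> (43045/22309): both odd, 22309 mod 4 = 1, 43045 mod 4 = 1, so the flip contributes +1; sign now +1
(43045/22309): 43045 mod 22309 = 20736, so (43045/22309) = (20736/22309)
factor out 2^8: 20736 = 2^8·81; with 22309 mod 8 = 5, (2/22309) = -1; sign now +1; continue with (81/22309)
flip (81/22309) -> (22309/81): both odd, 81 mod 4 = 1, 22309 mod 4 = 1, so the flip contributes +1; sign now +1
(22309/81): 22309 mod 81 = 34, so (22309/81) = (34/81)
factor out 2^1: 34 = 2^1·17; with 81 mod 8 = 1, (2/81) = +1; sign now +1; continue with (17/81)
flip (17/81) -> (81/17): both odd, 17 mod 4 = 1, 81 mod 4 = 1, so the flip contributes +1; sign now +1
(81/17): 81 mod 17 = 13, so (81/17) = (13/17)
flip (13/17) -> (17/13): both odd, 13 mod 4 = 1, 17 mod 4 = 1, so the flip contributes +1; sign now +1
(17/13): 17 mod 13 = 4, so (17/13) = (4/13)
factor out 2^2: 4 = 2^2·1; with 13 mod 8 = 5, (2/13) = -1; sign now +1; continue with (1/13)
reached (1/13) = 1, so the symbol is +1

1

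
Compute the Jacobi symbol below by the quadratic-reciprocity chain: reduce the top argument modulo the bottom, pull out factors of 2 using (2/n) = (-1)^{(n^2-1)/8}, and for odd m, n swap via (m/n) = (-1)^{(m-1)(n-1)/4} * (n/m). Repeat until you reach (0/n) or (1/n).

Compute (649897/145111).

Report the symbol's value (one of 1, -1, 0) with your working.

(649897/145111) = (69453/145111)   [reduce mod 145111]
reciprocity: (69453/145111) = +1·(145111/69453) since 69453 mod 4 = 1, 145111 mod 4 = 3; sign now +1
(145111/69453) = (6205/69453)   [reduce mod 69453]
reciprocity: (6205/69453) = +1·(69453/6205) since 6205 mod 4 = 1, 69453 mod 4 = 1; sign now +1
(69453/6205) = (1198/6205)   [reduce mod 6205]
1198 = 2^1·599; (2/6205) = -1 since 6205 mod 8 = 5, so (1198/6205) = (-1)^1·(599/6205); sign now -1
reciprocity: (599/6205) = +1·(6205/599) since 599 mod 4 = 3, 6205 mod 4 = 1; sign now -1
(6205/599) = (215/599)   [reduce mod 599]
reciprocity: (215/599) = -1·(599/215) since 215 mod 4 = 3, 599 mod 4 = 3; sign now +1
(599/215) = (169/215)   [reduce mod 215]
reciprocity: (169/215) = +1·(215/169) since 169 mod 4 = 1, 215 mod 4 = 3; sign now +1
(215/169) = (46/169)   [reduce mod 169]
46 = 2^1·23; (2/169) = +1 since 169 mod 8 = 1, so (46/169) = (+1)^1·(23/169); sign now +1
reciprocity: (23/169) = +1·(169/23) since 23 mod 4 = 3, 169 mod 4 = 1; sign now +1
(169/23) = (8/23)   [reduce mod 23]
8 = 2^3·1; (2/23) = +1 since 23 mod 8 = 7, so (8/23) = (+1)^3·(1/23); sign now +1
(1/23) = 1; final value = sign = +1

1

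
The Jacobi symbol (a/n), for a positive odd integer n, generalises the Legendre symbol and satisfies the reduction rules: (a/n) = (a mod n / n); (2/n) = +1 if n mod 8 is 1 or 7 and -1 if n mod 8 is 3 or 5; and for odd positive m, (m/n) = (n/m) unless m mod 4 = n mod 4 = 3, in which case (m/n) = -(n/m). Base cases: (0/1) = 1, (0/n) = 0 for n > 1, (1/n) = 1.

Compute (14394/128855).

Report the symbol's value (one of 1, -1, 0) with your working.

-1

14394 = 2^1·7197; (2/128855) = +1 since 128855 mod 8 = 7, so (14394/128855) = (+1)^1·(7197/128855); sign now +1
reciprocity: (7197/128855) = +1·(128855/7197) since 7197 mod 4 = 1, 128855 mod 4 = 3; sign now +1
(128855/7197) = (6506/7197)   [reduce mod 7197]
6506 = 2^1·3253; (2/7197) = -1 since 7197 mod 8 = 5, so (6506/7197) = (-1)^1·(3253/7197); sign now -1
reciprocity: (3253/7197) = +1·(7197/3253) since 3253 mod 4 = 1, 7197 mod 4 = 1; sign now -1
(7197/3253) = (691/3253)   [reduce mod 3253]
reciprocity: (691/3253) = +1·(3253/691) since 691 mod 4 = 3, 3253 mod 4 = 1; sign now -1
(3253/691) = (489/691)   [reduce mod 691]
reciprocity: (489/691) = +1·(691/489) since 489 mod 4 = 1, 691 mod 4 = 3; sign now -1
(691/489) = (202/489)   [reduce mod 489]
202 = 2^1·101; (2/489) = +1 since 489 mod 8 = 1, so (202/489) = (+1)^1·(101/489); sign now -1
reciprocity: (101/489) = +1·(489/101) since 101 mod 4 = 1, 489 mod 4 = 1; sign now -1
(489/101) = (85/101)   [reduce mod 101]
reciprocity: (85/101) = +1·(101/85) since 85 mod 4 = 1, 101 mod 4 = 1; sign now -1
(101/85) = (16/85)   [reduce mod 85]
16 = 2^4·1; (2/85) = -1 since 85 mod 8 = 5, so (16/85) = (-1)^4·(1/85); sign now -1
(1/85) = 1; final value = sign = -1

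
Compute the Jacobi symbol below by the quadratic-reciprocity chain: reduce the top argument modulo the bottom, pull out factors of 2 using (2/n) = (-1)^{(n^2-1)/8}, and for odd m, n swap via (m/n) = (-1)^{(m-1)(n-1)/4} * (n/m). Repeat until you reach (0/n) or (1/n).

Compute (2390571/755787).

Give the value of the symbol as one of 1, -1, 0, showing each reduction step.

0

(2390571/755787) = (123210/755787)   [reduce mod 755787]
123210 = 2^1·61605; (2/755787) = -1 since 755787 mod 8 = 3, so (123210/755787) = (-1)^1·(61605/755787); sign now -1
reciprocity: (61605/755787) = +1·(755787/61605) since 61605 mod 4 = 1, 755787 mod 4 = 3; sign now -1
(755787/61605) = (16527/61605)   [reduce mod 61605]
reciprocity: (16527/61605) = +1·(61605/16527) since 16527 mod 4 = 3, 61605 mod 4 = 1; sign now -1
(61605/16527) = (12024/16527)   [reduce mod 16527]
12024 = 2^3·1503; (2/16527) = +1 since 16527 mod 8 = 7, so (12024/16527) = (+1)^3·(1503/16527); sign now -1
reciprocity: (1503/16527) = -1·(16527/1503) since 1503 mod 4 = 3, 16527 mod 4 = 3; sign now +1
(16527/1503) = (1497/1503)   [reduce mod 1503]
reciprocity: (1497/1503) = +1·(1503/1497) since 1497 mod 4 = 1, 1503 mod 4 = 3; sign now +1
(1503/1497) = (6/1497)   [reduce mod 1497]
6 = 2^1·3; (2/1497) = +1 since 1497 mod 8 = 1, so (6/1497) = (+1)^1·(3/1497); sign now +1
reciprocity: (3/1497) = +1·(1497/3) since 3 mod 4 = 3, 1497 mod 4 = 1; sign now +1
(1497/3) = (0/3)   [reduce mod 3]
(0/3) = 0   [gcd(a, n) > 1]; final value = 0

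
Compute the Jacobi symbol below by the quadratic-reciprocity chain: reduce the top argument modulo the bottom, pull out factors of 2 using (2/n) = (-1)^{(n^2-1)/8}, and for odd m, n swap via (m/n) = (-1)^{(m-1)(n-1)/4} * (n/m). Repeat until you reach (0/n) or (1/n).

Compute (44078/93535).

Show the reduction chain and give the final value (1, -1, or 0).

-1

factor out 2^1: 44078 = 2^1·22039; with 93535 mod 8 = 7, (2/93535) = +1; sign now +1; continue with (22039/93535)
flip (22039/93535) -> (93535/22039): both odd, 22039 mod 4 = 3, 93535 mod 4 = 3, so the flip contributes -1; sign now -1
(93535/22039): 93535 mod 22039 = 5379, so (93535/22039) = (5379/22039)
flip (5379/22039) -> (22039/5379): both odd, 5379 mod 4 = 3, 22039 mod 4 = 3, so the flip contributes -1; sign now +1
(22039/5379): 22039 mod 5379 = 523, so (22039/5379) = (523/5379)
flip (523/5379) -> (5379/523): both odd, 523 mod 4 = 3, 5379 mod 4 = 3, so the flip contributes -1; sign now -1
(5379/523): 5379 mod 523 = 149, so (5379/523) = (149/523)
flip (149/523) -> (523/149): both odd, 149 mod 4 = 1, 523 mod 4 = 3, so the flip contributes +1; sign now -1
(523/149): 523 mod 149 = 76, so (523/149) = (76/149)
factor out 2^2: 76 = 2^2·19; with 149 mod 8 = 5, (2/149) = -1; sign now -1; continue with (19/149)
flip (19/149) -> (149/19): both odd, 19 mod 4 = 3, 149 mod 4 = 1, so the flip contributes +1; sign now -1
(149/19): 149 mod 19 = 16, so (149/19) = (16/19)
factor out 2^4: 16 = 2^4·1; with 19 mod 8 = 3, (2/19) = -1; sign now -1; continue with (1/19)
reached (1/19) = 1, so the symbol is -1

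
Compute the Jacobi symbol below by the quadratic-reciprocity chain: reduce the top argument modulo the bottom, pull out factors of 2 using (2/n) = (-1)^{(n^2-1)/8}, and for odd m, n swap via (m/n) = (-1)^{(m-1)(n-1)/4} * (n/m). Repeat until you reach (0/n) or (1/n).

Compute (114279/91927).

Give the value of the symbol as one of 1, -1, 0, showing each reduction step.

0

(114279/91927) = (22352/91927)   [reduce mod 91927]
22352 = 2^4·1397; (2/91927) = +1 since 91927 mod 8 = 7, so (22352/91927) = (+1)^4·(1397/91927); sign now +1
reciprocity: (1397/91927) = +1·(91927/1397) since 1397 mod 4 = 1, 91927 mod 4 = 3; sign now +1
(91927/1397) = (1122/1397)   [reduce mod 1397]
1122 = 2^1·561; (2/1397) = -1 since 1397 mod 8 = 5, so (1122/1397) = (-1)^1·(561/1397); sign now -1
reciprocity: (561/1397) = +1·(1397/561) since 561 mod 4 = 1, 1397 mod 4 = 1; sign now -1
(1397/561) = (275/561)   [reduce mod 561]
reciprocity: (275/561) = +1·(561/275) since 275 mod 4 = 3, 561 mod 4 = 1; sign now -1
(561/275) = (11/275)   [reduce mod 275]
reciprocity: (11/275) = -1·(275/11) since 11 mod 4 = 3, 275 mod 4 = 3; sign now +1
(275/11) = (0/11)   [reduce mod 11]
(0/11) = 0   [gcd(a, n) > 1]; final value = 0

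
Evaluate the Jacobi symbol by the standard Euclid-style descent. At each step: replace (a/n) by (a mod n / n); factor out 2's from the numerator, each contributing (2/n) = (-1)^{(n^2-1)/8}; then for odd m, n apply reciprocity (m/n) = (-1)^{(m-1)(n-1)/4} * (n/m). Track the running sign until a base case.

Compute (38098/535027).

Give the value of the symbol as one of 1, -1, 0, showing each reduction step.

38098 = 2^1·19049; (2/535027) = -1 since 535027 mod 8 = 3, so (38098/535027) = (-1)^1·(19049/535027); sign now -1
reciprocity: (19049/535027) = +1·(535027/19049) since 19049 mod 4 = 1, 535027 mod 4 = 3; sign now -1
(535027/19049) = (1655/19049)   [reduce mod 19049]
reciprocity: (1655/19049) = +1·(19049/1655) since 1655 mod 4 = 3, 19049 mod 4 = 1; sign now -1
(19049/1655) = (844/1655)   [reduce mod 1655]
844 = 2^2·211; (2/1655) = +1 since 1655 mod 8 = 7, so (844/1655) = (+1)^2·(211/1655); sign now -1
reciprocity: (211/1655) = -1·(1655/211) since 211 mod 4 = 3, 1655 mod 4 = 3; sign now +1
(1655/211) = (178/211)   [reduce mod 211]
178 = 2^1·89; (2/211) = -1 since 211 mod 8 = 3, so (178/211) = (-1)^1·(89/211); sign now -1
reciprocity: (89/211) = +1·(211/89) since 89 mod 4 = 1, 211 mod 4 = 3; sign now -1
(211/89) = (33/89)   [reduce mod 89]
reciprocity: (33/89) = +1·(89/33) since 33 mod 4 = 1, 89 mod 4 = 1; sign now -1
(89/33) = (23/33)   [reduce mod 33]
reciprocity: (23/33) = +1·(33/23) since 23 mod 4 = 3, 33 mod 4 = 1; sign now -1
(33/23) = (10/23)   [reduce mod 23]
10 = 2^1·5; (2/23) = +1 since 23 mod 8 = 7, so (10/23) = (+1)^1·(5/23); sign now -1
reciprocity: (5/23) = +1·(23/5) since 5 mod 4 = 1, 23 mod 4 = 3; sign now -1
(23/5) = (3/5)   [reduce mod 5]
reciprocity: (3/5) = +1·(5/3) since 3 mod 4 = 3, 5 mod 4 = 1; sign now -1
(5/3) = (2/3)   [reduce mod 3]
2 = 2^1·1; (2/3) = -1 since 3 mod 8 = 3, so (2/3) = (-1)^1·(1/3); sign now +1
(1/3) = 1; final value = sign = +1

1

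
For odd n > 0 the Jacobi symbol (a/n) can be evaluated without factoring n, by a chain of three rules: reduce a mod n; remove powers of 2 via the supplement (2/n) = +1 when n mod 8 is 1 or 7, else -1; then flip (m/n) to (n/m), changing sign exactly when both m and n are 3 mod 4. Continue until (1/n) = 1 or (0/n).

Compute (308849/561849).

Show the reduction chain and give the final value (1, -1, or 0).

1

reciprocity: (308849/561849) = +1·(561849/308849) since 308849 mod 4 = 1, 561849 mod 4 = 1; sign now +1
(561849/308849) = (253000/308849)   [reduce mod 308849]
253000 = 2^3·31625; (2/308849) = +1 since 308849 mod 8 = 1, so (253000/308849) = (+1)^3·(31625/308849); sign now +1
reciprocity: (31625/308849) = +1·(308849/31625) since 31625 mod 4 = 1, 308849 mod 4 = 1; sign now +1
(308849/31625) = (24224/31625)   [reduce mod 31625]
24224 = 2^5·757; (2/31625) = +1 since 31625 mod 8 = 1, so (24224/31625) = (+1)^5·(757/31625); sign now +1
reciprocity: (757/31625) = +1·(31625/757) since 757 mod 4 = 1, 31625 mod 4 = 1; sign now +1
(31625/757) = (588/757)   [reduce mod 757]
588 = 2^2·147; (2/757) = -1 since 757 mod 8 = 5, so (588/757) = (-1)^2·(147/757); sign now +1
reciprocity: (147/757) = +1·(757/147) since 147 mod 4 = 3, 757 mod 4 = 1; sign now +1
(757/147) = (22/147)   [reduce mod 147]
22 = 2^1·11; (2/147) = -1 since 147 mod 8 = 3, so (22/147) = (-1)^1·(11/147); sign now -1
reciprocity: (11/147) = -1·(147/11) since 11 mod 4 = 3, 147 mod 4 = 3; sign now +1
(147/11) = (4/11)   [reduce mod 11]
4 = 2^2·1; (2/11) = -1 since 11 mod 8 = 3, so (4/11) = (-1)^2·(1/11); sign now +1
(1/11) = 1; final value = sign = +1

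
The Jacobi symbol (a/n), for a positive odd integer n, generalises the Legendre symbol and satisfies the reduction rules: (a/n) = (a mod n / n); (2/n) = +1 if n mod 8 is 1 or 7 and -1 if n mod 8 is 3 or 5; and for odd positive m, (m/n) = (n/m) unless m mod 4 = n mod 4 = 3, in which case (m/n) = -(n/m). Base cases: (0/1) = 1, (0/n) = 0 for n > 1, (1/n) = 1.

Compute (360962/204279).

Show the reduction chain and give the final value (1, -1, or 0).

1

(360962/204279) = (156683/204279)   [reduce mod 204279]
reciprocity: (156683/204279) = -1·(204279/156683) since 156683 mod 4 = 3, 204279 mod 4 = 3; sign now -1
(204279/156683) = (47596/156683)   [reduce mod 156683]
47596 = 2^2·11899; (2/156683) = -1 since 156683 mod 8 = 3, so (47596/156683) = (-1)^2·(11899/156683); sign now -1
reciprocity: (11899/156683) = -1·(156683/11899) since 11899 mod 4 = 3, 156683 mod 4 = 3; sign now +1
(156683/11899) = (1996/11899)   [reduce mod 11899]
1996 = 2^2·499; (2/11899) = -1 since 11899 mod 8 = 3, so (1996/11899) = (-1)^2·(499/11899); sign now +1
reciprocity: (499/11899) = -1·(11899/499) since 499 mod 4 = 3, 11899 mod 4 = 3; sign now -1
(11899/499) = (422/499)   [reduce mod 499]
422 = 2^1·211; (2/499) = -1 since 499 mod 8 = 3, so (422/499) = (-1)^1·(211/499); sign now +1
reciprocity: (211/499) = -1·(499/211) since 211 mod 4 = 3, 499 mod 4 = 3; sign now -1
(499/211) = (77/211)   [reduce mod 211]
reciprocity: (77/211) = +1·(211/77) since 77 mod 4 = 1, 211 mod 4 = 3; sign now -1
(211/77) = (57/77)   [reduce mod 77]
reciprocity: (57/77) = +1·(77/57) since 57 mod 4 = 1, 77 mod 4 = 1; sign now -1
(77/57) = (20/57)   [reduce mod 57]
20 = 2^2·5; (2/57) = +1 since 57 mod 8 = 1, so (20/57) = (+1)^2·(5/57); sign now -1
reciprocity: (5/57) = +1·(57/5) since 5 mod 4 = 1, 57 mod 4 = 1; sign now -1
(57/5) = (2/5)   [reduce mod 5]
2 = 2^1·1; (2/5) = -1 since 5 mod 8 = 5, so (2/5) = (-1)^1·(1/5); sign now +1
(1/5) = 1; final value = sign = +1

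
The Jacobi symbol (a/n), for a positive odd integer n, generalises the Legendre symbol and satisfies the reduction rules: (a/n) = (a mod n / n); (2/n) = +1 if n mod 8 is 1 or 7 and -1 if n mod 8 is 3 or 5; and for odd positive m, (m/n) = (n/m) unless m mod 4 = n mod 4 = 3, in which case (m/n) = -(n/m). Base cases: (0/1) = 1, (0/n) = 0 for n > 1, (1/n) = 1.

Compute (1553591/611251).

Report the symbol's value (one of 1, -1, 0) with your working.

0

(1553591/611251): 1553591 mod 611251 = 331089, so (1553591/611251) = (331089/611251)
flip (331089/611251) -> (611251/331089): both odd, 331089 mod 4 = 1, 611251 mod 4 = 3, so the flip contributes +1; sign now +1
(611251/331089): 611251 mod 331089 = 280162, so (611251/331089) = (280162/331089)
factor out 2^1: 280162 = 2^1·140081; with 331089 mod 8 = 1, (2/331089) = +1; sign now +1; continue with (140081/331089)
flip (140081/331089) -> (331089/140081): both odd, 140081 mod 4 = 1, 331089 mod 4 = 1, so the flip contributes +1; sign now +1
(331089/140081): 331089 mod 140081 = 50927, so (331089/140081) = (50927/140081)
flip (50927/140081) -> (140081/50927): both odd, 50927 mod 4 = 3, 140081 mod 4 = 1, so the flip contributes +1; sign now +1
(140081/50927): 140081 mod 50927 = 38227, so (140081/50927) = (38227/50927)
flip (38227/50927) -> (50927/38227): both odd, 38227 mod 4 = 3, 50927 mod 4 = 3, so the flip contributes -1; sign now -1
(50927/38227): 50927 mod 38227 = 12700, so (50927/38227) = (12700/38227)
factor out 2^2: 12700 = 2^2·3175; with 38227 mod 8 = 3, (2/38227) = -1; sign now -1; continue with (3175/38227)
flip (3175/38227) -> (38227/3175): both odd, 3175 mod 4 = 3, 38227 mod 4 = 3, so the flip contributes -1; sign now +1
(38227/3175): 38227 mod 3175 = 127, so (38227/3175) = (127/3175)
flip (127/3175) -> (3175/127): both odd, 127 mod 4 = 3, 3175 mod 4 = 3, so the flip contributes -1; sign now -1
(3175/127): 3175 mod 127 = 0, so (3175/127) = (0/127)
reached (0/127); gcd(a, n) > 1, so (0/127) = 0 and the symbol is 0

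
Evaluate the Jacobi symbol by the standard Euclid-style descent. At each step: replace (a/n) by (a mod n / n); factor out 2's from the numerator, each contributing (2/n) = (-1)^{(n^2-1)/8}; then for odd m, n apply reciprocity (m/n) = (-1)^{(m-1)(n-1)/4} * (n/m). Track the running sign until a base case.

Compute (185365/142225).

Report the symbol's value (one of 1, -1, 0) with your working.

(185365/142225): 185365 mod 142225 = 43140, so (185365/142225) = (43140/142225)
factor out 2^2: 43140 = 2^2·10785; with 142225 mod 8 = 1, (2/142225) = +1; sign now +1; continue with (10785/142225)
flip (10785/142225) -> (142225/10785): both odd, 10785 mod 4 = 1, 142225 mod 4 = 1, so the flip contributes +1; sign now +1
(142225/10785): 142225 mod 10785 = 2020, so (142225/10785) = (2020/10785)
factor out 2^2: 2020 = 2^2·505; with 10785 mod 8 = 1, (2/10785) = +1; sign now +1; continue with (505/10785)
flip (505/10785) -> (10785/505): both odd, 505 mod 4 = 1, 10785 mod 4 = 1, so the flip contributes +1; sign now +1
(10785/505): 10785 mod 505 = 180, so (10785/505) = (180/505)
factor out 2^2: 180 = 2^2·45; with 505 mod 8 = 1, (2/505) = +1; sign now +1; continue with (45/505)
flip (45/505) -> (505/45): both odd, 45 mod 4 = 1, 505 mod 4 = 1, so the flip contributes +1; sign now +1
(505/45): 505 mod 45 = 10, so (505/45) = (10/45)
factor out 2^1: 10 = 2^1·5; with 45 mod 8 = 5, (2/45) = -1; sign now -1; continue with (5/45)
flip (5/45) -> (45/5): both odd, 5 mod 4 = 1, 45 mod 4 = 1, so the flip contributes +1; sign now -1
(45/5): 45 mod 5 = 0, so (45/5) = (0/5)
reached (0/5); gcd(a, n) > 1, so (0/5) = 0 and the symbol is 0

0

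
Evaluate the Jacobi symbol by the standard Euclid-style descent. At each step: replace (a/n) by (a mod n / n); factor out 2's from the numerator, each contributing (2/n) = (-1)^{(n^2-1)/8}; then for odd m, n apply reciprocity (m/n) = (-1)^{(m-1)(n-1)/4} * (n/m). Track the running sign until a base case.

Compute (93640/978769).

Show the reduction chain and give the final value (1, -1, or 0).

-1

factor out 2^3: 93640 = 2^3·11705; with 978769 mod 8 = 1, (2/978769) = +1; sign now +1; continue with (11705/978769)
flip (11705/978769) -> (978769/11705): both odd, 11705 mod 4 = 1, 978769 mod 4 = 1, so the flip contributes +1; sign now +1
(978769/11705): 978769 mod 11705 = 7254, so (978769/11705) = (7254/11705)
factor out 2^1: 7254 = 2^1·3627; with 11705 mod 8 = 1, (2/11705) = +1; sign now +1; continue with (3627/11705)
flip (3627/11705) -> (11705/3627): both odd, 3627 mod 4 = 3, 11705 mod 4 = 1, so the flip contributes +1; sign now +1
(11705/3627): 11705 mod 3627 = 824, so (11705/3627) = (824/3627)
factor out 2^3: 824 = 2^3·103; with 3627 mod 8 = 3, (2/3627) = -1; sign now -1; continue with (103/3627)
flip (103/3627) -> (3627/103): both odd, 103 mod 4 = 3, 3627 mod 4 = 3, so the flip contributes -1; sign now +1
(3627/103): 3627 mod 103 = 22, so (3627/103) = (22/103)
factor out 2^1: 22 = 2^1·11; with 103 mod 8 = 7, (2/103) = +1; sign now +1; continue with (11/103)
flip (11/103) -> (103/11): both odd, 11 mod 4 = 3, 103 mod 4 = 3, so the flip contributes -1; sign now -1
(103/11): 103 mod 11 = 4, so (103/11) = (4/11)
factor out 2^2: 4 = 2^2·1; with 11 mod 8 = 3, (2/11) = -1; sign now -1; continue with (1/11)
reached (1/11) = 1, so the symbol is -1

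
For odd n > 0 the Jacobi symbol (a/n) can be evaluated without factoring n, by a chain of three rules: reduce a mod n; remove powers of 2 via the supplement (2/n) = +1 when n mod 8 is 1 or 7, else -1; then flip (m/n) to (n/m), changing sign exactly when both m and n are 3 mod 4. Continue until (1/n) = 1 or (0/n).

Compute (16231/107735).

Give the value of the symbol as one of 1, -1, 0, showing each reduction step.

reciprocity: (16231/107735) = -1·(107735/16231) since 16231 mod 4 = 3, 107735 mod 4 = 3; sign now -1
(107735/16231) = (10349/16231)   [reduce mod 16231]
reciprocity: (10349/16231) = +1·(16231/10349) since 10349 mod 4 = 1, 16231 mod 4 = 3; sign now -1
(16231/10349) = (5882/10349)   [reduce mod 10349]
5882 = 2^1·2941; (2/10349) = -1 since 10349 mod 8 = 5, so (5882/10349) = (-1)^1·(2941/10349); sign now +1
reciprocity: (2941/10349) = +1·(10349/2941) since 2941 mod 4 = 1, 10349 mod 4 = 1; sign now +1
(10349/2941) = (1526/2941)   [reduce mod 2941]
1526 = 2^1·763; (2/2941) = -1 since 2941 mod 8 = 5, so (1526/2941) = (-1)^1·(763/2941); sign now -1
reciprocity: (763/2941) = +1·(2941/763) since 763 mod 4 = 3, 2941 mod 4 = 1; sign now -1
(2941/763) = (652/763)   [reduce mod 763]
652 = 2^2·163; (2/763) = -1 since 763 mod 8 = 3, so (652/763) = (-1)^2·(163/763); sign now -1
reciprocity: (163/763) = -1·(763/163) since 163 mod 4 = 3, 763 mod 4 = 3; sign now +1
(763/163) = (111/163)   [reduce mod 163]
reciprocity: (111/163) = -1·(163/111) since 111 mod 4 = 3, 163 mod 4 = 3; sign now -1
(163/111) = (52/111)   [reduce mod 111]
52 = 2^2·13; (2/111) = +1 since 111 mod 8 = 7, so (52/111) = (+1)^2·(13/111); sign now -1
reciprocity: (13/111) = +1·(111/13) since 13 mod 4 = 1, 111 mod 4 = 3; sign now -1
(111/13) = (7/13)   [reduce mod 13]
reciprocity: (7/13) = +1·(13/7) since 7 mod 4 = 3, 13 mod 4 = 1; sign now -1
(13/7) = (6/7)   [reduce mod 7]
6 = 2^1·3; (2/7) = +1 since 7 mod 8 = 7, so (6/7) = (+1)^1·(3/7); sign now -1
reciprocity: (3/7) = -1·(7/3) since 3 mod 4 = 3, 7 mod 4 = 3; sign now +1
(7/3) = (1/3)   [reduce mod 3]
(1/3) = 1; final value = sign = +1

1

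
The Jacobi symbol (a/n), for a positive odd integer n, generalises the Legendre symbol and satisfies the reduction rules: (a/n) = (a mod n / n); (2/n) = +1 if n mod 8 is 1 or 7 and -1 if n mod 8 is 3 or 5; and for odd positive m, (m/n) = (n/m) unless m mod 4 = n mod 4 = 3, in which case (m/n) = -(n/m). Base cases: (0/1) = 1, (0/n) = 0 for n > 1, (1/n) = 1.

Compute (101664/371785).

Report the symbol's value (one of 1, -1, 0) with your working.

101664 = 2^5·3177; (2/371785) = +1 since 371785 mod 8 = 1, so (101664/371785) = (+1)^5·(3177/371785); sign now +1
reciprocity: (3177/371785) = +1·(371785/3177) since 3177 mod 4 = 1, 371785 mod 4 = 1; sign now +1
(371785/3177) = (76/3177)   [reduce mod 3177]
76 = 2^2·19; (2/3177) = +1 since 3177 mod 8 = 1, so (76/3177) = (+1)^2·(19/3177); sign now +1
reciprocity: (19/3177) = +1·(3177/19) since 19 mod 4 = 3, 3177 mod 4 = 1; sign now +1
(3177/19) = (4/19)   [reduce mod 19]
4 = 2^2·1; (2/19) = -1 since 19 mod 8 = 3, so (4/19) = (-1)^2·(1/19); sign now +1
(1/19) = 1; final value = sign = +1

1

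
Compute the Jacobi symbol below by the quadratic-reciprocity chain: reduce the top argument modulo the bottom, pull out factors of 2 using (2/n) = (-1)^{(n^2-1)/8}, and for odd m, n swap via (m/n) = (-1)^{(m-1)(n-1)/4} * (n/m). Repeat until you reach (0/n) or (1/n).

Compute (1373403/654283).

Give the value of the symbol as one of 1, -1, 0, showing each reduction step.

-1

(1373403/654283) = (64837/654283)   [reduce mod 654283]
reciprocity: (64837/654283) = +1·(654283/64837) since 64837 mod 4 = 1, 654283 mod 4 = 3; sign now +1
(654283/64837) = (5913/64837)   [reduce mod 64837]
reciprocity: (5913/64837) = +1·(64837/5913) since 5913 mod 4 = 1, 64837 mod 4 = 1; sign now +1
(64837/5913) = (5707/5913)   [reduce mod 5913]
reciprocity: (5707/5913) = +1·(5913/5707) since 5707 mod 4 = 3, 5913 mod 4 = 1; sign now +1
(5913/5707) = (206/5707)   [reduce mod 5707]
206 = 2^1·103; (2/5707) = -1 since 5707 mod 8 = 3, so (206/5707) = (-1)^1·(103/5707); sign now -1
reciprocity: (103/5707) = -1·(5707/103) since 103 mod 4 = 3, 5707 mod 4 = 3; sign now +1
(5707/103) = (42/103)   [reduce mod 103]
42 = 2^1·21; (2/103) = +1 since 103 mod 8 = 7, so (42/103) = (+1)^1·(21/103); sign now +1
reciprocity: (21/103) = +1·(103/21) since 21 mod 4 = 1, 103 mod 4 = 3; sign now +1
(103/21) = (19/21)   [reduce mod 21]
reciprocity: (19/21) = +1·(21/19) since 19 mod 4 = 3, 21 mod 4 = 1; sign now +1
(21/19) = (2/19)   [reduce mod 19]
2 = 2^1·1; (2/19) = -1 since 19 mod 8 = 3, so (2/19) = (-1)^1·(1/19); sign now -1
(1/19) = 1; final value = sign = -1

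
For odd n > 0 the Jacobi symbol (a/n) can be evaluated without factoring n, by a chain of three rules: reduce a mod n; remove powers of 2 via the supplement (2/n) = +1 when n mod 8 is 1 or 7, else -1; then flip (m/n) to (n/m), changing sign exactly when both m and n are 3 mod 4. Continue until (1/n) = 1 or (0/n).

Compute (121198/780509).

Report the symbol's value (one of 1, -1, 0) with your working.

factor out 2^1: 121198 = 2^1·60599; with 780509 mod 8 = 5, (2/780509) = -1; sign now -1; continue with (60599/780509)
flip (60599/780509) -> (780509/60599): both odd, 60599 mod 4 = 3, 780509 mod 4 = 1, so the flip contributes +1; sign now -1
(780509/60599): 780509 mod 60599 = 53321, so (780509/60599) = (53321/60599)
flip (53321/60599) -> (60599/53321): both odd, 53321 mod 4 = 1, 60599 mod 4 = 3, so the flip contributes +1; sign now -1
(60599/53321): 60599 mod 53321 = 7278, so (60599/53321) = (7278/53321)
factor out 2^1: 7278 = 2^1·3639; with 53321 mod 8 = 1, (2/53321) = +1; sign now -1; continue with (3639/53321)
flip (3639/53321) -> (53321/3639): both odd, 3639 mod 4 = 3, 53321 mod 4 = 1, so the flip contributes +1; sign now -1
(53321/3639): 53321 mod 3639 = 2375, so (53321/3639) = (2375/3639)
flip (2375/3639) -> (3639/2375): both odd, 2375 mod 4 = 3, 3639 mod 4 = 3, so the flip contributes -1; sign now +1
(3639/2375): 3639 mod 2375 = 1264, so (3639/2375) = (1264/2375)
factor out 2^4: 1264 = 2^4·79; with 2375 mod 8 = 7, (2/2375) = +1; sign now +1; continue with (79/2375)
flip (79/2375) -> (2375/79): both odd, 79 mod 4 = 3, 2375 mod 4 = 3, so the flip contributes -1; sign now -1
(2375/79): 2375 mod 79 = 5, so (2375/79) = (5/79)
flip (5/79) -> (79/5): both odd, 5 mod 4 = 1, 79 mod 4 = 3, so the flip contributes +1; sign now -1
(79/5): 79 mod 5 = 4, so (79/5) = (4/5)
factor out 2^2: 4 = 2^2·1; with 5 mod 8 = 5, (2/5) = -1; sign now -1; continue with (1/5)
reached (1/5) = 1, so the symbol is -1

-1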